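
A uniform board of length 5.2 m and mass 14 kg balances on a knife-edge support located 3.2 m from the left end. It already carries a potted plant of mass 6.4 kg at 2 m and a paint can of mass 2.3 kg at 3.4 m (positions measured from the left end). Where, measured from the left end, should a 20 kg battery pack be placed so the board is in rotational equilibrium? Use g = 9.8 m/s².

x ≈ 3.98 m from the left end

Take moments about the knife-edge support (at 3.2 m from the left end).
Beam weight: 14 × 9.8 = 137.2 N down at 2.6 m → arm 0.6 m, τ = 137.2 × 0.6 = 82.32 N·m counterclockwise.
Potted plant: 6.4 × 9.8 = 62.72 N down at 2 m → arm 1.2 m, τ = 62.72 × 1.2 = 75.26 N·m counterclockwise.
Paint can: 2.3 × 9.8 = 22.54 N down at 3.4 m → arm 0.2 m, τ = 22.54 × 0.2 = 4.508 N·m clockwise.
Net moment of existing loads = 153.1 N·m counterclockwise.
The battery pack weighs 20 × 9.8 = 196 N and must supply an equal clockwise moment, so its lever arm about the knife-edge support is 153.1 / 196 = 0.781 m.
That puts it at 3.2 + 0.781 = 3.98 m from the left end.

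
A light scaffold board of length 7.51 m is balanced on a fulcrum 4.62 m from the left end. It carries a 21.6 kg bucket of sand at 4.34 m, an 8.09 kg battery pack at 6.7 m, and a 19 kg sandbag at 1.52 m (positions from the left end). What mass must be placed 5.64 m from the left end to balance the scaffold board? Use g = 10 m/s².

Take moments about the fulcrum (at 4.62 m from the left end).
Bucket of sand: 21.6 × 10 = 216 N down at 4.34 m → arm 0.28 m, τ = 216 × 0.28 = 60.48 N·m counterclockwise.
Battery pack: 8.09 × 10 = 80.9 N down at 6.7 m → arm 2.08 m, τ = 80.9 × 2.08 = 168.3 N·m clockwise.
Sandbag: 19 × 10 = 190 N down at 1.52 m → arm 3.1 m, τ = 190 × 3.1 = 589 N·m counterclockwise.
Net moment of known loads = 481.2 N·m counterclockwise.
An unknown mass m at 5.64 m has arm 1.02 m; its moment is m·g·1.02 clockwise.
Setting net torque to zero: m × 10 × 1.02 = 481.2 → m = 481.2 / (10 × 1.02) = 47.2 kg.

m ≈ 47.2 kg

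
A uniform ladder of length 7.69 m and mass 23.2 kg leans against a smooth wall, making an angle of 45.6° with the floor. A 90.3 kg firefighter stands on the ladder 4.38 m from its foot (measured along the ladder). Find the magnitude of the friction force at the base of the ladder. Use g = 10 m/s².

f ≈ 617 N

About the foot of the ladder:
Ladder weight 23.2×10 = 232 N acts at 3.845 m along the ladder; its horizontal arm is 3.845·cos45.6° = 2.69 m → τ = 624.1 N·m clockwise.
Firefighter: 90.3×10 = 903 N at 4.38 m → arm 3.065 m → τ = 2768 N·m clockwise.
Wall normal N acts horizontally at the top; its moment arm is the height L sinθ = 7.69·sin45.6° = 5.494 m, counterclockwise.
Setting net torque to zero: N × 5.494 = 3392 → N = 617 N.
ΣFx = 0: friction at the foot balances the wall's push, so f = N_wall = 617 N.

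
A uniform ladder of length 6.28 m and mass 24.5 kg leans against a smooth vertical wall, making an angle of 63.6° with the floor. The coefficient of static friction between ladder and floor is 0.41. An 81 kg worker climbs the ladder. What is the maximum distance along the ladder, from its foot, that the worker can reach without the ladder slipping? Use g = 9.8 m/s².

Choose the foot of the ladder as the axis so the floor normal and friction both act there and drop out.
Ladder weight 24.5×9.8 = 240.1 N acts at 3.14 m along the ladder; its horizontal arm is 3.14·cos63.6° = 1.396 m → τ = 335.2 N·m clockwise.
Worker weight 81×9.8 = 793.8 N at distance d → arm d·cos63.6° → τ = 793.8·d·0.4446 clockwise.
Wall normal N at the top has arm L sinθ = 5.625 m counterclockwise, so Στ = 0 gives N·5.625 = 335.2 + 352.9·d.
ΣFy = 0 ⇒ N_floor = 1034 N, so the maximum friction is μ_s·N_floor = 0.41×1034 = 423.9 N. ΣFx = 0 ⇒ N_wall = f, so at the slipping point N = 423.9 N.
Substituting: 423.9×5.625 = 335.2 + 352.9·d ⇒ d = (2384 − 335.2) / 352.9 = 5.81 m.

d ≈ 5.81 m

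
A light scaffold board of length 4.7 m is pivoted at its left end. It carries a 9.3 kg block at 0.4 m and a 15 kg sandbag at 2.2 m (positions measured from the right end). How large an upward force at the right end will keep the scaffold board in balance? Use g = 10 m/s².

F ≈ 165 N

Taking torques about the left end:
Block: 9.3 × 10 = 93 N down at 0.4 m → arm 4.3 m, τ = 93 × 4.3 = 399.9 N·m clockwise.
Sandbag: 15 × 10 = 150 N down at 2.2 m → arm 2.5 m, τ = 150 × 2.5 = 375 N·m clockwise.
Net moment of the loads = 774.9 N·m clockwise.
The upward force F acts at the right end, arm 4.7 m, giving F × 4.7 counterclockwise.
Στ = 0 ⇒ F × 4.7 = 774.9 ⇒ F = 774.9 / 4.7 = 165 N.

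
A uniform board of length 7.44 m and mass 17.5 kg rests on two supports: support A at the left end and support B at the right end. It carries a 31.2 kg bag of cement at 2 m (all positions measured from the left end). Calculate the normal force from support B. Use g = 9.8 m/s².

Choose support A as the axis so its reaction then has zero moment arm.
Beam weight: 17.5 × 9.8 = 171.5 N down at 3.72 m → arm 3.72 m, τ = 171.5 × 3.72 = 638 N·m clockwise.
Bag of cement: 31.2 × 9.8 = 305.8 N down at 2 m → arm 2 m, τ = 305.8 × 2 = 611.6 N·m clockwise.
Net load moment about support A = 1250 N·m clockwise.
Reaction R at support B is upward at 7.44 m, arm 7.44 m → moment R × 7.44 counterclockwise.
For rotational equilibrium, R × 7.44 = 1250, so R = 168 N.

R_B ≈ 168 N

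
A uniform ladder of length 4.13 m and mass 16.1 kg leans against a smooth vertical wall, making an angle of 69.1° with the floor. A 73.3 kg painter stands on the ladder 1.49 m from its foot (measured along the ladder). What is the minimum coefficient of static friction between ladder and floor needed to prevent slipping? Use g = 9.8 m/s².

Taking torques about the foot of the ladder:
Ladder weight 16.1×9.8 = 157.8 N acts at 2.065 m along the ladder; its horizontal arm is 2.065·cos69.1° = 0.7367 m → τ = 116.3 N·m clockwise.
Painter: 73.3×9.8 = 718.3 N at 1.49 m → arm 0.5315 m → τ = 381.8 N·m clockwise.
Wall normal N acts horizontally at the top; its moment arm is the height L sinθ = 4.13·sin69.1° = 3.858 m, counterclockwise.
Setting net torque to zero: N × 3.858 = 498.1 → N = 129.1 N.
ΣFx = 0 ⇒ f = N_wall = 129.1 N. ΣFy = 0 ⇒ N_floor = 876.1 N.
μ_min = f / N_floor = 129.1 / 876.1 = 0.147.

μ_min ≈ 0.147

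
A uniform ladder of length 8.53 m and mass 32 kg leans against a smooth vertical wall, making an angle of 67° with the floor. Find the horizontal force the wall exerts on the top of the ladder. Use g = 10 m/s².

N_wall ≈ 67.9 N

About the foot of the ladder:
Ladder weight 32×10 = 320 N acts at 4.265 m along the ladder; its horizontal arm is 4.265·cos67° = 1.666 m → τ = 533.1 N·m clockwise.
Wall normal N acts horizontally at the top; its moment arm is the height L sinθ = 8.53·sin67° = 7.852 m, counterclockwise.
Balancing moments: N × 7.852 = 533.1, giving N = 67.9 N.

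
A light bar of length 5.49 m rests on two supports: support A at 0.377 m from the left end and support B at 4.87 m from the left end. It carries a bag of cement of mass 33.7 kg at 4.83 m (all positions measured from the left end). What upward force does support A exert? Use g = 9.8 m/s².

R_A ≈ 2.94 N

Take moments about support B.
Bag of cement: 33.7 × 9.8 = 330.3 N down at 4.83 m → arm 0.04 m, τ = 330.3 × 0.04 = 13.21 N·m counterclockwise.
Net load moment about support B = 13.21 N·m counterclockwise.
Reaction R at support A is upward at 0.377 m, arm 4.493 m → moment R × 4.493 clockwise.
Στ = 0 ⇒ R × 4.493 = 13.21 ⇒ R = 2.94 N.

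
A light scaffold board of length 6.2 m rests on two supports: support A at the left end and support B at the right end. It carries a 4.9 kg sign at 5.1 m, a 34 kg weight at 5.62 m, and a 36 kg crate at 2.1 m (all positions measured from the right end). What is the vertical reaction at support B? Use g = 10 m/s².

Sum moments about support A (its reaction then has zero moment arm).
Sign: 4.9 × 10 = 49 N down at 5.1 m → arm 1.1 m, τ = 49 × 1.1 = 53.9 N·m clockwise.
Weight: 34 × 10 = 340 N down at 5.62 m → arm 0.58 m, τ = 340 × 0.58 = 197.2 N·m clockwise.
Crate: 36 × 10 = 360 N down at 2.1 m → arm 4.1 m, τ = 360 × 4.1 = 1476 N·m clockwise.
Net load moment about support A = 1727 N·m clockwise.
Reaction R at support B is upward at 0 m, arm 6.2 m → moment R × 6.2 counterclockwise.
Στ = 0 ⇒ R × 6.2 = 1727 ⇒ R = 279 N.

R_B ≈ 279 N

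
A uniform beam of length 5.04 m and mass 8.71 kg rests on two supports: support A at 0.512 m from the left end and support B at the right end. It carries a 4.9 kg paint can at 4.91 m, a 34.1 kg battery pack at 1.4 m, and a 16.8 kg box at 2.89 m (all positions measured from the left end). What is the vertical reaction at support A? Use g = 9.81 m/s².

Take moments about support B.
Beam weight: 8.71 × 9.81 = 85.45 N down at 2.52 m → arm 2.52 m, τ = 85.45 × 2.52 = 215.3 N·m counterclockwise.
Paint can: 4.9 × 9.81 = 48.07 N down at 4.91 m → arm 0.13 m, τ = 48.07 × 0.13 = 6.249 N·m counterclockwise.
Battery pack: 34.1 × 9.81 = 334.5 N down at 1.4 m → arm 3.64 m, τ = 334.5 × 3.64 = 1218 N·m counterclockwise.
Box: 16.8 × 9.81 = 164.8 N down at 2.89 m → arm 2.15 m, τ = 164.8 × 2.15 = 354.3 N·m counterclockwise.
Net load moment about support B = 1794 N·m counterclockwise.
Reaction R at support A is upward at 0.512 m, arm 4.528 m → moment R × 4.528 clockwise.
Balancing moments: R × 4.528 = 1794, giving R = 396 N.

R_A ≈ 396 N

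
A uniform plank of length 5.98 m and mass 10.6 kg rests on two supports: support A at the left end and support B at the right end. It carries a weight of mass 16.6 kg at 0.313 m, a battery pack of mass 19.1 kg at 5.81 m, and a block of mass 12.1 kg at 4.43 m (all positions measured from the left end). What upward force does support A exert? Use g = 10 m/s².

R_A ≈ 247 N

Choose support B as the axis so its reaction then has zero moment arm.
Beam weight: 10.6 × 10 = 106 N down at 2.99 m → arm 2.99 m, τ = 106 × 2.99 = 316.9 N·m counterclockwise.
Weight: 16.6 × 10 = 166 N down at 0.313 m → arm 5.667 m, τ = 166 × 5.667 = 940.7 N·m counterclockwise.
Battery pack: 19.1 × 10 = 191 N down at 5.81 m → arm 0.17 m, τ = 191 × 0.17 = 32.47 N·m counterclockwise.
Block: 12.1 × 10 = 121 N down at 4.43 m → arm 1.55 m, τ = 121 × 1.55 = 187.6 N·m counterclockwise.
Net load moment about support B = 1478 N·m counterclockwise.
Reaction R at support A is upward at 0 m, arm 5.98 m → moment R × 5.98 clockwise.
For rotational equilibrium, R × 5.98 = 1478, so R = 247 N.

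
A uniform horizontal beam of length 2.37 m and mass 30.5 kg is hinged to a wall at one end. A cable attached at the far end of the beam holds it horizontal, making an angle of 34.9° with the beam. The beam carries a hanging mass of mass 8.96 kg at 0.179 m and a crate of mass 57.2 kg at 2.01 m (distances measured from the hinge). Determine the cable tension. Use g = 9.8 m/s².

T ≈ 1100 N

Take moments about the hinge.
Beam weight: 30.5 × 9.8 = 298.9 N down at 1.185 m → arm 1.185 m, τ = 298.9 × 1.185 = 354.2 N·m clockwise.
Hanging mass: 8.96 × 9.8 = 87.81 N down at 0.179 m → arm 0.179 m, τ = 87.81 × 0.179 = 15.72 N·m clockwise.
Crate: 57.2 × 9.8 = 560.6 N down at 2.01 m → arm 2.01 m, τ = 560.6 × 2.01 = 1127 N·m clockwise.
Total clockwise load moment = 1497 N·m.
The cable tension T acts at 2.37 m; only its component perpendicular to the beam, T sinθ, produces torque. sin 34.9° = 0.5721.
Στ = 0 ⇒ T × 2.37 × 0.5721 = 1497 ⇒ T = 1497 / 1.356 = 1100 N.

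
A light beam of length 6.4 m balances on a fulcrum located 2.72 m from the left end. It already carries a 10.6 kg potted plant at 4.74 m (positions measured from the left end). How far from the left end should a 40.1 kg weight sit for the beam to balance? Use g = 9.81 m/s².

Choose the fulcrum (at 2.72 m from the left end) as the axis so the support reaction has zero arm there.
Potted plant: 10.6 × 9.81 = 104 N down at 4.74 m → arm 2.02 m, τ = 104 × 2.02 = 210.1 N·m clockwise.
Net moment of existing loads = 210.1 N·m clockwise.
The weight weighs 40.1 × 9.81 = 393.4 N and must supply an equal counterclockwise moment, so its lever arm about the fulcrum is 210.1 / 393.4 = 0.534 m.
That puts it at 2.72 − 0.534 = 2.19 m from the left end.

x ≈ 2.19 m from the left end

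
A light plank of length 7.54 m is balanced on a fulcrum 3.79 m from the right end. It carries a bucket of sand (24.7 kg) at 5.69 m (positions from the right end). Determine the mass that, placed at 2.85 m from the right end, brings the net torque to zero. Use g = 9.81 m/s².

Sum moments about the fulcrum (at 3.79 m from the right end) (the support reaction has zero arm there).
Bucket of sand: 24.7 × 9.81 = 242.3 N down at 5.69 m → arm 1.9 m, τ = 242.3 × 1.9 = 460.4 N·m counterclockwise.
Net moment of known loads = 460.4 N·m counterclockwise.
An unknown mass m at 2.85 m has arm 0.94 m; its moment is m·g·0.94 clockwise.
Στ = 0 ⇒ m × 9.81 × 0.94 = 460.4 ⇒ m = 460.4 / (9.81 × 0.94) = 49.9 kg.

m ≈ 49.9 kg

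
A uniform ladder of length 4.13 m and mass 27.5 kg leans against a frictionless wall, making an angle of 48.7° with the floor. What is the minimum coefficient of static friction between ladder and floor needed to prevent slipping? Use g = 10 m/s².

Choose the foot of the ladder as the axis so the floor normal and friction both act there and drop out.
Ladder weight 27.5×10 = 275 N acts at 2.065 m along the ladder; its horizontal arm is 2.065·cos48.7° = 1.363 m → τ = 374.8 N·m clockwise.
Wall normal N acts horizontally at the top; its moment arm is the height L sinθ = 4.13·sin48.7° = 3.103 m, counterclockwise.
Στ = 0 ⇒ N × 3.103 = 374.8 ⇒ N = 120.8 N.
ΣFx = 0 ⇒ f = N_wall = 120.8 N. ΣFy = 0 ⇒ N_floor = 275 N.
μ_min = f / N_floor = 120.8 / 275 = 0.439.

μ_min ≈ 0.439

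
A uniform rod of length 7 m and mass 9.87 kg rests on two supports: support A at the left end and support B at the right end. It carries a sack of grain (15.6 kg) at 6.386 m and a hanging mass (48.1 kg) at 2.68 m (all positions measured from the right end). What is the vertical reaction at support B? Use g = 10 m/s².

About support A:
Beam weight: 9.87 × 10 = 98.7 N down at 3.5 m → arm 3.5 m, τ = 98.7 × 3.5 = 345.4 N·m clockwise.
Sack of grain: 15.6 × 10 = 156 N down at 6.386 m → arm 0.614 m, τ = 156 × 0.614 = 95.78 N·m clockwise.
Hanging mass: 48.1 × 10 = 481 N down at 2.68 m → arm 4.32 m, τ = 481 × 4.32 = 2078 N·m clockwise.
Net load moment about support A = 2519 N·m clockwise.
Reaction R at support B is upward at 0 m, arm 7 m → moment R × 7 counterclockwise.
Balancing moments: R × 7 = 2519, giving R = 360 N.

R_B ≈ 360 N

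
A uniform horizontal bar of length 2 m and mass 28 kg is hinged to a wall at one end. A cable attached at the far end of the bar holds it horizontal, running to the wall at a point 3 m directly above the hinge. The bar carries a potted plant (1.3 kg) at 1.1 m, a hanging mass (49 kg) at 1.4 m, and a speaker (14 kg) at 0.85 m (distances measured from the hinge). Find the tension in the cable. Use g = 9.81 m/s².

T ≈ 648 N

Sum moments about the hinge (the unknown hinge reaction has zero arm there).
Beam weight: 28 × 9.81 = 274.7 N down at 1 m → arm 1 m, τ = 274.7 × 1 = 274.7 N·m clockwise.
Potted plant: 1.3 × 9.81 = 12.75 N down at 1.1 m → arm 1.1 m, τ = 12.75 × 1.1 = 14.03 N·m clockwise.
Hanging mass: 49 × 9.81 = 480.7 N down at 1.4 m → arm 1.4 m, τ = 480.7 × 1.4 = 673 N·m clockwise.
Speaker: 14 × 9.81 = 137.3 N down at 0.85 m → arm 0.85 m, τ = 137.3 × 0.85 = 116.7 N·m clockwise.
Total clockwise load moment = 1078 N·m.
The cable tension T acts at 2 m; only its component perpendicular to the bar, T sinθ, produces torque. sinθ = h/√(h²+d²) = 3/√(3²+2²) = 0.8321.
Balancing moments: T × 2 × 0.8321 = 1078, giving T = 1078 / 1.664 = 648 N.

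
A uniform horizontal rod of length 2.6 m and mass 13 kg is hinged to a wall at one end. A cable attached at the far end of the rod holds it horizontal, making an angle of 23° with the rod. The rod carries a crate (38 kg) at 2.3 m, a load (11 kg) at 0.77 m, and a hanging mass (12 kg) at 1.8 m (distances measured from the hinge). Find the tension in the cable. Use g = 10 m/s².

Take moments about the hinge.
Beam weight: 13 × 10 = 130 N down at 1.3 m → arm 1.3 m, τ = 130 × 1.3 = 169 N·m clockwise.
Crate: 38 × 10 = 380 N down at 2.3 m → arm 2.3 m, τ = 380 × 2.3 = 874 N·m clockwise.
Load: 11 × 10 = 110 N down at 0.77 m → arm 0.77 m, τ = 110 × 0.77 = 84.7 N·m clockwise.
Hanging mass: 12 × 10 = 120 N down at 1.8 m → arm 1.8 m, τ = 120 × 1.8 = 216 N·m clockwise.
Total clockwise load moment = 1344 N·m.
The cable tension T acts at 2.6 m; only its component perpendicular to the rod, T sinθ, produces torque. sin 23° = 0.3907.
Setting net torque to zero: T × 2.6 × 0.3907 = 1344 → T = 1344 / 1.016 = 1320 N.

T ≈ 1320 N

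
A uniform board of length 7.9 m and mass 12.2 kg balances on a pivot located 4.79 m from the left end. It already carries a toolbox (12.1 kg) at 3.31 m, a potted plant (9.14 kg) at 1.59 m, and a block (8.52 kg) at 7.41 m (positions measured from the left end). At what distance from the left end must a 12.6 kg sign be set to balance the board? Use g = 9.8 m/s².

Sum moments about the pivot (at 4.79 m from the left end) (the support reaction has zero arm there).
Beam weight: 12.2 × 9.8 = 119.6 N down at 3.95 m → arm 0.84 m, τ = 119.6 × 0.84 = 100.5 N·m counterclockwise.
Toolbox: 12.1 × 9.8 = 118.6 N down at 3.31 m → arm 1.48 m, τ = 118.6 × 1.48 = 175.5 N·m counterclockwise.
Potted plant: 9.14 × 9.8 = 89.57 N down at 1.59 m → arm 3.2 m, τ = 89.57 × 3.2 = 286.6 N·m counterclockwise.
Block: 8.52 × 9.8 = 83.5 N down at 7.41 m → arm 2.62 m, τ = 83.5 × 2.62 = 218.8 N·m clockwise.
Net moment of existing loads = 343.8 N·m counterclockwise.
The sign weighs 12.6 × 9.8 = 123.5 N and must supply an equal clockwise moment, so its lever arm about the pivot is 343.8 / 123.5 = 2.78 m.
That puts it at 4.79 + 2.78 = 7.57 m from the left end.

x ≈ 7.57 m from the left end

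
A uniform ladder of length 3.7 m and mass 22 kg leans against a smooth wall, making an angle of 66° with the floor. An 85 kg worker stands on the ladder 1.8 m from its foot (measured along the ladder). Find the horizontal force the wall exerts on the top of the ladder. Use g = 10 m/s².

Taking torques about the foot of the ladder:
Ladder weight 22×10 = 220 N acts at 1.85 m along the ladder; its horizontal arm is 1.85·cos66° = 0.7525 m → τ = 165.5 N·m clockwise.
Worker: 85×10 = 850 N at 1.8 m → arm 0.7321 m → τ = 622.3 N·m clockwise.
Wall normal N acts horizontally at the top; its moment arm is the height L sinθ = 3.7·sin66° = 3.38 m, counterclockwise.
Στ = 0 ⇒ N × 3.38 = 787.8 ⇒ N = 233 N.

N_wall ≈ 233 N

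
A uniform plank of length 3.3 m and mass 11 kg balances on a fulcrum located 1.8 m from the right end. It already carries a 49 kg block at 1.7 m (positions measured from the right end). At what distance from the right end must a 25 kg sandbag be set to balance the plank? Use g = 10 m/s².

x ≈ 2.06 m from the right end

Choose the fulcrum (at 1.8 m from the right end) as the axis so the support reaction has zero arm there.
Beam weight: 11 × 10 = 110 N down at 1.65 m → arm 0.15 m, τ = 110 × 0.15 = 16.5 N·m clockwise.
Block: 49 × 10 = 490 N down at 1.7 m → arm 0.1 m, τ = 490 × 0.1 = 49 N·m clockwise.
Net moment of existing loads = 65.5 N·m clockwise.
The sandbag weighs 25 × 10 = 250 N and must supply an equal counterclockwise moment, so its lever arm about the fulcrum is 65.5 / 250 = 0.262 m.
That puts it at 1.8 + 0.262 = 2.06 m from the right end.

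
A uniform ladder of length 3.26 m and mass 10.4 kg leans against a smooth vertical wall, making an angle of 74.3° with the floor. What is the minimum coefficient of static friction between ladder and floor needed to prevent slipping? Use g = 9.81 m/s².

μ_min ≈ 0.141

About the foot of the ladder:
Ladder weight 10.4×9.81 = 102 N acts at 1.63 m along the ladder; its horizontal arm is 1.63·cos74.3° = 0.4411 m → τ = 44.99 N·m clockwise.
Wall normal N acts horizontally at the top; its moment arm is the height L sinθ = 3.26·sin74.3° = 3.138 m, counterclockwise.
For rotational equilibrium, N × 3.138 = 44.99, so N = 14.34 N.
ΣFx = 0 ⇒ f = N_wall = 14.34 N. ΣFy = 0 ⇒ N_floor = 102 N.
μ_min = f / N_floor = 14.34 / 102 = 0.141.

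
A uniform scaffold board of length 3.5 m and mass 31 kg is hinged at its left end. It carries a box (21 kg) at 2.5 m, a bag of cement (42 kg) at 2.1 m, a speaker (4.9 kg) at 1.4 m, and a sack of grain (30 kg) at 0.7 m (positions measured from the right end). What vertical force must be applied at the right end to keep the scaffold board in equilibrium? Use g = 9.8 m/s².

F ≈ 639 N

Taking torques about the left end:
Beam weight: 31 × 9.8 = 303.8 N down at 1.75 m → arm 1.75 m, τ = 303.8 × 1.75 = 531.6 N·m clockwise.
Box: 21 × 9.8 = 205.8 N down at 2.5 m → arm 1 m, τ = 205.8 × 1 = 205.8 N·m clockwise.
Bag of cement: 42 × 9.8 = 411.6 N down at 2.1 m → arm 1.4 m, τ = 411.6 × 1.4 = 576.2 N·m clockwise.
Speaker: 4.9 × 9.8 = 48.02 N down at 1.4 m → arm 2.1 m, τ = 48.02 × 2.1 = 100.8 N·m clockwise.
Sack of grain: 30 × 9.8 = 294 N down at 0.7 m → arm 2.8 m, τ = 294 × 2.8 = 823.2 N·m clockwise.
Net moment of the loads = 2238 N·m clockwise.
The upward force F acts at the right end, arm 3.5 m, giving F × 3.5 counterclockwise.
Balancing moments: F × 3.5 = 2238, giving F = 2238 / 3.5 = 639 N.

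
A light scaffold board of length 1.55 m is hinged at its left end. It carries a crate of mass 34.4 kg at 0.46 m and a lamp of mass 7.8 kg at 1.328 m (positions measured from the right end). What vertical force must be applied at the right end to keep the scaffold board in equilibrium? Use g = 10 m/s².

About the left end:
Crate: 34.4 × 10 = 344 N down at 0.46 m → arm 1.09 m, τ = 344 × 1.09 = 375 N·m clockwise.
Lamp: 7.8 × 10 = 78 N down at 1.328 m → arm 0.222 m, τ = 78 × 0.222 = 17.32 N·m clockwise.
Net moment of the loads = 392.3 N·m clockwise.
The upward force F acts at the right end, arm 1.55 m, giving F × 1.55 counterclockwise.
Balancing moments: F × 1.55 = 392.3, giving F = 392.3 / 1.55 = 253 N.

F ≈ 253 N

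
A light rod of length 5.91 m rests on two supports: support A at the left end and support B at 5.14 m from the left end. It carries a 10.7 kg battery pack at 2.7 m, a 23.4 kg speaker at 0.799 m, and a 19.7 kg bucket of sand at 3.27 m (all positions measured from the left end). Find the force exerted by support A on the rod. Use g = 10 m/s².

Taking torques about support B:
Battery pack: 10.7 × 10 = 107 N down at 2.7 m → arm 2.44 m, τ = 107 × 2.44 = 261.1 N·m counterclockwise.
Speaker: 23.4 × 10 = 234 N down at 0.799 m → arm 4.341 m, τ = 234 × 4.341 = 1016 N·m counterclockwise.
Bucket of sand: 19.7 × 10 = 197 N down at 3.27 m → arm 1.87 m, τ = 197 × 1.87 = 368.4 N·m counterclockwise.
Net load moment about support B = 1646 N·m counterclockwise.
Reaction R at support A is upward at 0 m, arm 5.14 m → moment R × 5.14 clockwise.
For rotational equilibrium, R × 5.14 = 1646, so R = 320 N.

R_A ≈ 320 N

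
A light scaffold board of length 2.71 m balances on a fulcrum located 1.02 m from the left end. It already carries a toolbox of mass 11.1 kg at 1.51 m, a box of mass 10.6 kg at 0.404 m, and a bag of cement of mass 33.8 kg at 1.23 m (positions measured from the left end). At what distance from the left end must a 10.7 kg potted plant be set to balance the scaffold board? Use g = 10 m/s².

Taking torques about the fulcrum (at 1.02 m from the left end):
Toolbox: 11.1 × 10 = 111 N down at 1.51 m → arm 0.49 m, τ = 111 × 0.49 = 54.39 N·m clockwise.
Box: 10.6 × 10 = 106 N down at 0.404 m → arm 0.616 m, τ = 106 × 0.616 = 65.3 N·m counterclockwise.
Bag of cement: 33.8 × 10 = 338 N down at 1.23 m → arm 0.21 m, τ = 338 × 0.21 = 70.98 N·m clockwise.
Net moment of existing loads = 60.07 N·m clockwise.
The potted plant weighs 10.7 × 10 = 107 N and must supply an equal counterclockwise moment, so its lever arm about the fulcrum is 60.07 / 107 = 0.561 m.
That puts it at 1.02 − 0.561 = 0.459 m from the left end.

x ≈ 0.459 m from the left end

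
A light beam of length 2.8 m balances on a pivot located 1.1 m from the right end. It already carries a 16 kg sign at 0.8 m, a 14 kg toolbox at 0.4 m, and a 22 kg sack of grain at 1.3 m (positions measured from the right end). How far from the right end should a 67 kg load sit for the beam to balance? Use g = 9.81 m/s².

Taking torques about the pivot (at 1.1 m from the right end):
Sign: 16 × 9.81 = 157 N down at 0.8 m → arm 0.3 m, τ = 157 × 0.3 = 47.1 N·m clockwise.
Toolbox: 14 × 9.81 = 137.3 N down at 0.4 m → arm 0.7 m, τ = 137.3 × 0.7 = 96.11 N·m clockwise.
Sack of grain: 22 × 9.81 = 215.8 N down at 1.3 m → arm 0.2 m, τ = 215.8 × 0.2 = 43.16 N·m counterclockwise.
Net moment of existing loads = 100.1 N·m clockwise.
The load weighs 67 × 9.81 = 657.3 N and must supply an equal counterclockwise moment, so its lever arm about the pivot is 100.1 / 657.3 = 0.152 m.
That puts it at 1.1 + 0.152 = 1.25 m from the right end.

x ≈ 1.25 m from the right end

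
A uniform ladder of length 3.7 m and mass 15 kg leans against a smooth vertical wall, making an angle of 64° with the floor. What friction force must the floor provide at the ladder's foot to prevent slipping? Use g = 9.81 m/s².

f ≈ 35.9 N

About the foot of the ladder:
Ladder weight 15×9.81 = 147.2 N acts at 1.85 m along the ladder; its horizontal arm is 1.85·cos64° = 0.811 m → τ = 119.4 N·m clockwise.
Wall normal N acts horizontally at the top; its moment arm is the height L sinθ = 3.7·sin64° = 3.326 m, counterclockwise.
Balancing moments: N × 3.326 = 119.4, giving N = 35.9 N.
ΣFx = 0: friction at the foot balances the wall's push, so f = N_wall = 35.9 N.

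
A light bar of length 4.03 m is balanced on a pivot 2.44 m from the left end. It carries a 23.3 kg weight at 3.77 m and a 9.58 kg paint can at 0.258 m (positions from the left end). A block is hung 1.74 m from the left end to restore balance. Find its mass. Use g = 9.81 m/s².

m ≈ 14.4 kg

Choose the pivot (at 2.44 m from the left end) as the axis so the support reaction has zero arm there.
Weight: 23.3 × 9.81 = 228.6 N down at 3.77 m → arm 1.33 m, τ = 228.6 × 1.33 = 304 N·m clockwise.
Paint can: 9.58 × 9.81 = 93.98 N down at 0.258 m → arm 2.182 m, τ = 93.98 × 2.182 = 205.1 N·m counterclockwise.
Net moment of known loads = 98.9 N·m clockwise.
An unknown mass m at 1.74 m has arm 0.7 m; its moment is m·g·0.7 counterclockwise.
Balancing moments: m × 9.81 × 0.7 = 98.9, giving m = 98.9 / (9.81 × 0.7) = 14.4 kg.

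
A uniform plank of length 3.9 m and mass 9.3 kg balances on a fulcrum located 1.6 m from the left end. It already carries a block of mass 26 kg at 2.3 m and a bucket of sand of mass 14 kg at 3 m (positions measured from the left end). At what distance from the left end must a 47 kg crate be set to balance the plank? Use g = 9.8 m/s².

Take moments about the fulcrum (at 1.6 m from the left end).
Beam weight: 9.3 × 9.8 = 91.14 N down at 1.95 m → arm 0.35 m, τ = 91.14 × 0.35 = 31.9 N·m clockwise.
Block: 26 × 9.8 = 254.8 N down at 2.3 m → arm 0.7 m, τ = 254.8 × 0.7 = 178.4 N·m clockwise.
Bucket of sand: 14 × 9.8 = 137.2 N down at 3 m → arm 1.4 m, τ = 137.2 × 1.4 = 192.1 N·m clockwise.
Net moment of existing loads = 402.4 N·m clockwise.
The crate weighs 47 × 9.8 = 460.6 N and must supply an equal counterclockwise moment, so its lever arm about the fulcrum is 402.4 / 460.6 = 0.874 m.
That puts it at 1.6 − 0.874 = 0.726 m from the left end.

x ≈ 0.726 m from the left end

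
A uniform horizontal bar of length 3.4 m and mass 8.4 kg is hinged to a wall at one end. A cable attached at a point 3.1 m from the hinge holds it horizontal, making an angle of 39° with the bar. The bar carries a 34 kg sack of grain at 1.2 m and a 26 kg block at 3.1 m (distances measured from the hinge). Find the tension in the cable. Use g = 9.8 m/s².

T ≈ 682 N

Choose the hinge as the axis so the unknown hinge reaction has zero arm there.
Beam weight: 8.4 × 9.8 = 82.32 N down at 1.7 m → arm 1.7 m, τ = 82.32 × 1.7 = 139.9 N·m clockwise.
Sack of grain: 34 × 9.8 = 333.2 N down at 1.2 m → arm 1.2 m, τ = 333.2 × 1.2 = 399.8 N·m clockwise.
Block: 26 × 9.8 = 254.8 N down at 3.1 m → arm 3.1 m, τ = 254.8 × 3.1 = 789.9 N·m clockwise.
Total clockwise load moment = 1330 N·m.
The cable tension T acts at 3.1 m; only its component perpendicular to the bar, T sinθ, produces torque. sin 39° = 0.6293.
Balancing moments: T × 3.1 × 0.6293 = 1330, giving T = 1330 / 1.951 = 682 N.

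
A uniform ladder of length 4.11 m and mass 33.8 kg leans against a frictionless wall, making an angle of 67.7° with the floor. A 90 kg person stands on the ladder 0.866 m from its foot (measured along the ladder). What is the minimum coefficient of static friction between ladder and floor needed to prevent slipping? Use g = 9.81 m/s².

μ_min ≈ 0.119

About the foot of the ladder:
Ladder weight 33.8×9.81 = 331.6 N acts at 2.055 m along the ladder; its horizontal arm is 2.055·cos67.7° = 0.7798 m → τ = 258.6 N·m clockwise.
Person: 90×9.81 = 882.9 N at 0.866 m → arm 0.3286 m → τ = 290.1 N·m clockwise.
Wall normal N acts horizontally at the top; its moment arm is the height L sinθ = 4.11·sin67.7° = 3.803 m, counterclockwise.
Setting net torque to zero: N × 3.803 = 548.7 → N = 144.3 N.
ΣFx = 0 ⇒ f = N_wall = 144.3 N. ΣFy = 0 ⇒ N_floor = 1214 N.
μ_min = f / N_floor = 144.3 / 1214 = 0.119.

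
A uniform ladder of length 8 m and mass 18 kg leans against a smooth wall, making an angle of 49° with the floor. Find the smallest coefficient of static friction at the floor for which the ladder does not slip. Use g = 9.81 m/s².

μ_min ≈ 0.435

Taking torques about the foot of the ladder:
Ladder weight 18×9.81 = 176.6 N acts at 4 m along the ladder; its horizontal arm is 4·cos49° = 2.624 m → τ = 463.4 N·m clockwise.
Wall normal N acts horizontally at the top; its moment arm is the height L sinθ = 8·sin49° = 6.038 m, counterclockwise.
Setting net torque to zero: N × 6.038 = 463.4 → N = 76.75 N.
ΣFx = 0 ⇒ f = N_wall = 76.75 N. ΣFy = 0 ⇒ N_floor = 176.6 N.
μ_min = f / N_floor = 76.75 / 176.6 = 0.435.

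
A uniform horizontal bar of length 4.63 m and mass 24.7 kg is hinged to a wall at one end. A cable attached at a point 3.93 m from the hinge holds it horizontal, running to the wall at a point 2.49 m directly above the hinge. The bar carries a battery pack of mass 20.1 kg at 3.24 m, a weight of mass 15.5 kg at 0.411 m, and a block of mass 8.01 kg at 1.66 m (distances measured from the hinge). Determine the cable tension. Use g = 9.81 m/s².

T ≈ 662 N

Taking torques about the hinge:
Beam weight: 24.7 × 9.81 = 242.3 N down at 2.315 m → arm 2.315 m, τ = 242.3 × 2.315 = 560.9 N·m clockwise.
Battery pack: 20.1 × 9.81 = 197.2 N down at 3.24 m → arm 3.24 m, τ = 197.2 × 3.24 = 638.9 N·m clockwise.
Weight: 15.5 × 9.81 = 152.1 N down at 0.411 m → arm 0.411 m, τ = 152.1 × 0.411 = 62.51 N·m clockwise.
Block: 8.01 × 9.81 = 78.58 N down at 1.66 m → arm 1.66 m, τ = 78.58 × 1.66 = 130.4 N·m clockwise.
Total clockwise load moment = 1393 N·m.
The cable tension T acts at 3.93 m; only its component perpendicular to the bar, T sinθ, produces torque. sinθ = h/√(h²+d²) = 2.49/√(2.49²+3.93²) = 0.5352.
Balancing moments: T × 3.93 × 0.5352 = 1393, giving T = 1393 / 2.103 = 662 N.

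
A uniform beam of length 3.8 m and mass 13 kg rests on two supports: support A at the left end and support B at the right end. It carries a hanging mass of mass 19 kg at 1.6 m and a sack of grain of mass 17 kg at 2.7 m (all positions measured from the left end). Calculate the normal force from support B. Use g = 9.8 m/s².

Sum moments about support A (its reaction then has zero moment arm).
Beam weight: 13 × 9.8 = 127.4 N down at 1.9 m → arm 1.9 m, τ = 127.4 × 1.9 = 242.1 N·m clockwise.
Hanging mass: 19 × 9.8 = 186.2 N down at 1.6 m → arm 1.6 m, τ = 186.2 × 1.6 = 297.9 N·m clockwise.
Sack of grain: 17 × 9.8 = 166.6 N down at 2.7 m → arm 2.7 m, τ = 166.6 × 2.7 = 449.8 N·m clockwise.
Net load moment about support A = 989.8 N·m clockwise.
Reaction R at support B is upward at 3.8 m, arm 3.8 m → moment R × 3.8 counterclockwise.
For rotational equilibrium, R × 3.8 = 989.8, so R = 260 N.

R_B ≈ 260 N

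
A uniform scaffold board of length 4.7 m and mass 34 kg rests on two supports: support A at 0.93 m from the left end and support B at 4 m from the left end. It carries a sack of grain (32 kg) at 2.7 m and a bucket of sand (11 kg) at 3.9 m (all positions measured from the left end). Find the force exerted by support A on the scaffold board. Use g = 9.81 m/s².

R_A ≈ 316 N

About support B:
Beam weight: 34 × 9.81 = 333.5 N down at 2.35 m → arm 1.65 m, τ = 333.5 × 1.65 = 550.3 N·m counterclockwise.
Sack of grain: 32 × 9.81 = 313.9 N down at 2.7 m → arm 1.3 m, τ = 313.9 × 1.3 = 408.1 N·m counterclockwise.
Bucket of sand: 11 × 9.81 = 107.9 N down at 3.9 m → arm 0.1 m, τ = 107.9 × 0.1 = 10.79 N·m counterclockwise.
Net load moment about support B = 969.2 N·m counterclockwise.
Reaction R at support A is upward at 0.93 m, arm 3.07 m → moment R × 3.07 clockwise.
For rotational equilibrium, R × 3.07 = 969.2, so R = 316 N.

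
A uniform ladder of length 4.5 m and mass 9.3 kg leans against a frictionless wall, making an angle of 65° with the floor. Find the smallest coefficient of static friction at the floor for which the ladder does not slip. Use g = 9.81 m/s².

μ_min ≈ 0.233

About the foot of the ladder:
Ladder weight 9.3×9.81 = 91.23 N acts at 2.25 m along the ladder; its horizontal arm is 2.25·cos65° = 0.9509 m → τ = 86.75 N·m clockwise.
Wall normal N acts horizontally at the top; its moment arm is the height L sinθ = 4.5·sin65° = 4.078 m, counterclockwise.
Balancing moments: N × 4.078 = 86.75, giving N = 21.27 N.
ΣFx = 0 ⇒ f = N_wall = 21.27 N. ΣFy = 0 ⇒ N_floor = 91.23 N.
μ_min = f / N_floor = 21.27 / 91.23 = 0.233.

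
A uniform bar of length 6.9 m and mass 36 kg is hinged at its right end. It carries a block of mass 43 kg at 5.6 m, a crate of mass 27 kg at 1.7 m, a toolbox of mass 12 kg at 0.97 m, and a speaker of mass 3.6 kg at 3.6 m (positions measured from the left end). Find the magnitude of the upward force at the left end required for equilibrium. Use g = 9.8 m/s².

Choose the right end as the axis so the unknown pivot reaction has zero arm there.
Beam weight: 36 × 9.8 = 352.8 N down at 3.45 m → arm 3.45 m, τ = 352.8 × 3.45 = 1217 N·m counterclockwise.
Block: 43 × 9.8 = 421.4 N down at 5.6 m → arm 1.3 m, τ = 421.4 × 1.3 = 547.8 N·m counterclockwise.
Crate: 27 × 9.8 = 264.6 N down at 1.7 m → arm 5.2 m, τ = 264.6 × 5.2 = 1376 N·m counterclockwise.
Toolbox: 12 × 9.8 = 117.6 N down at 0.97 m → arm 5.93 m, τ = 117.6 × 5.93 = 697.4 N·m counterclockwise.
Speaker: 3.6 × 9.8 = 35.28 N down at 3.6 m → arm 3.3 m, τ = 35.28 × 3.3 = 116.4 N·m counterclockwise.
Net moment of the loads = 3955 N·m counterclockwise.
The upward force F acts at the left end, arm 6.9 m, giving F × 6.9 clockwise.
For rotational equilibrium, F × 6.9 = 3955, so F = 3955 / 6.9 = 573 N.

F ≈ 573 N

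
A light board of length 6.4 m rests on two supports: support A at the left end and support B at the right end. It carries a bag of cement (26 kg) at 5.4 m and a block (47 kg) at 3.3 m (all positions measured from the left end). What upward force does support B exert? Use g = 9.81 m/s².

Take moments about support A.
Bag of cement: 26 × 9.81 = 255.1 N down at 5.4 m → arm 5.4 m, τ = 255.1 × 5.4 = 1378 N·m clockwise.
Block: 47 × 9.81 = 461.1 N down at 3.3 m → arm 3.3 m, τ = 461.1 × 3.3 = 1522 N·m clockwise.
Net load moment about support A = 2900 N·m clockwise.
Reaction R at support B is upward at 6.4 m, arm 6.4 m → moment R × 6.4 counterclockwise.
Setting net torque to zero: R × 6.4 = 2900 → R = 453 N.

R_B ≈ 453 N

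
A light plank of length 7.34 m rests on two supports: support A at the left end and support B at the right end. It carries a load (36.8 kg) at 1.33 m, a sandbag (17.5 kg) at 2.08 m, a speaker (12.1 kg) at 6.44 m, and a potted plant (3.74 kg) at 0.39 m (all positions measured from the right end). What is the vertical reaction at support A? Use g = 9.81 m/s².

R_A ≈ 220 N

Taking torques about support B:
Load: 36.8 × 9.81 = 361 N down at 1.33 m → arm 1.33 m, τ = 361 × 1.33 = 480.1 N·m counterclockwise.
Sandbag: 17.5 × 9.81 = 171.7 N down at 2.08 m → arm 2.08 m, τ = 171.7 × 2.08 = 357.1 N·m counterclockwise.
Speaker: 12.1 × 9.81 = 118.7 N down at 6.44 m → arm 6.44 m, τ = 118.7 × 6.44 = 764.4 N·m counterclockwise.
Potted plant: 3.74 × 9.81 = 36.69 N down at 0.39 m → arm 0.39 m, τ = 36.69 × 0.39 = 14.31 N·m counterclockwise.
Net load moment about support B = 1616 N·m counterclockwise.
Reaction R at support A is upward at 7.34 m, arm 7.34 m → moment R × 7.34 clockwise.
Στ = 0 ⇒ R × 7.34 = 1616 ⇒ R = 220 N.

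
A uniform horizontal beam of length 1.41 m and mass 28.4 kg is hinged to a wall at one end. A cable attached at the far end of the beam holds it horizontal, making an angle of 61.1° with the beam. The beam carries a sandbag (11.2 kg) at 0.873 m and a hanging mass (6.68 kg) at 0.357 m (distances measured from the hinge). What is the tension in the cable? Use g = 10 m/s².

Sum moments about the hinge (the unknown hinge reaction has zero arm there).
Beam weight: 28.4 × 10 = 284 N down at 0.705 m → arm 0.705 m, τ = 284 × 0.705 = 200.2 N·m clockwise.
Sandbag: 11.2 × 10 = 112 N down at 0.873 m → arm 0.873 m, τ = 112 × 0.873 = 97.78 N·m clockwise.
Hanging mass: 6.68 × 10 = 66.8 N down at 0.357 m → arm 0.357 m, τ = 66.8 × 0.357 = 23.85 N·m clockwise.
Total clockwise load moment = 321.8 N·m.
The cable tension T acts at 1.41 m; only its component perpendicular to the beam, T sinθ, produces torque. sin 61.1° = 0.8755.
Στ = 0 ⇒ T × 1.41 × 0.8755 = 321.8 ⇒ T = 321.8 / 1.234 = 261 N.

T ≈ 261 N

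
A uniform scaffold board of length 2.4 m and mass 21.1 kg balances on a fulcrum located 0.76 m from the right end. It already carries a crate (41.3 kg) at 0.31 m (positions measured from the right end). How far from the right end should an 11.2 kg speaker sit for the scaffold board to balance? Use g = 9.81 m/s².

Take moments about the fulcrum (at 0.76 m from the right end).
Beam weight: 21.1 × 9.81 = 207 N down at 1.2 m → arm 0.44 m, τ = 207 × 0.44 = 91.08 N·m counterclockwise.
Crate: 41.3 × 9.81 = 405.2 N down at 0.31 m → arm 0.45 m, τ = 405.2 × 0.45 = 182.3 N·m clockwise.
Net moment of existing loads = 91.22 N·m clockwise.
The speaker weighs 11.2 × 9.81 = 109.9 N and must supply an equal counterclockwise moment, so its lever arm about the fulcrum is 91.22 / 109.9 = 0.83 m.
That puts it at 0.76 + 0.83 = 1.59 m from the right end.

x ≈ 1.59 m from the right end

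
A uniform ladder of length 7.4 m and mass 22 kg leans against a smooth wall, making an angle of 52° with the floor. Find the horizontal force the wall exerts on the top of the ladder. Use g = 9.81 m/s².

N_wall ≈ 84.3 N

About the foot of the ladder:
Ladder weight 22×9.81 = 215.8 N acts at 3.7 m along the ladder; its horizontal arm is 3.7·cos52° = 2.278 m → τ = 491.6 N·m clockwise.
Wall normal N acts horizontally at the top; its moment arm is the height L sinθ = 7.4·sin52° = 5.831 m, counterclockwise.
For rotational equilibrium, N × 5.831 = 491.6, so N = 84.3 N.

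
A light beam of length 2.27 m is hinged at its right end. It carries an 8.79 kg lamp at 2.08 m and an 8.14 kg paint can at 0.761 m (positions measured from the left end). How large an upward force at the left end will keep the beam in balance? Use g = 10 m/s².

About the right end:
Lamp: 8.79 × 10 = 87.9 N down at 2.08 m → arm 0.19 m, τ = 87.9 × 0.19 = 16.7 N·m counterclockwise.
Paint can: 8.14 × 10 = 81.4 N down at 0.761 m → arm 1.509 m, τ = 81.4 × 1.509 = 122.8 N·m counterclockwise.
Net moment of the loads = 139.5 N·m counterclockwise.
The upward force F acts at the left end, arm 2.27 m, giving F × 2.27 clockwise.
Balancing moments: F × 2.27 = 139.5, giving F = 139.5 / 2.27 = 61.5 N.

F ≈ 61.5 N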